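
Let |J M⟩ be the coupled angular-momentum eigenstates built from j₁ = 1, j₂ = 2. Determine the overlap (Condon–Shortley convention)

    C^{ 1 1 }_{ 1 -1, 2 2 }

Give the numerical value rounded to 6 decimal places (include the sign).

+√(3/5) = +0.774597

j₁+j₂−J=2  J+j₁−j₂=0  J−j₁+j₂=2  j₁+j₂+J+1=5
(j₁±m₁, j₂±m₂, J±M) = (0,2,4,0,2,0)
P² = 48/5
sum k=2..2:
  [2] +1/4 = 1/4
S = 1/4
C² = P²·S² = 3/5 ; C = +0.774597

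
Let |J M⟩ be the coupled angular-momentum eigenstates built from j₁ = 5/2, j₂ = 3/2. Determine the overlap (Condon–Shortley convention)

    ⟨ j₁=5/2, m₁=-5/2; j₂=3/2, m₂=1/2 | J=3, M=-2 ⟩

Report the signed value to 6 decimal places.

-0.645497  (= −√(5/12))

√[7·1!4!2!/8! · 0!5!2!1!1!5!] = √(240)
  +(−1)^1/∏(1,0,4,1,0,1)! = -1/24  (running -1/24)
⟨..|..⟩ = √(240)·(-1/24) = -0.645497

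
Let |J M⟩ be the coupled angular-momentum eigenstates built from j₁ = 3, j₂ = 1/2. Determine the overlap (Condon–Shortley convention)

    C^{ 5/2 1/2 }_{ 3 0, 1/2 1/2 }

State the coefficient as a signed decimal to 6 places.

-0.654654

√[6·1!5!0!/7! · 3!3!1!0!3!2!] = √(432/7)
  +(−1)^1/∏(1,0,2,0,3,0)! = -1/12  (running -1/12)
⟨..|..⟩ = √(432/7)·(-1/12) = -0.654654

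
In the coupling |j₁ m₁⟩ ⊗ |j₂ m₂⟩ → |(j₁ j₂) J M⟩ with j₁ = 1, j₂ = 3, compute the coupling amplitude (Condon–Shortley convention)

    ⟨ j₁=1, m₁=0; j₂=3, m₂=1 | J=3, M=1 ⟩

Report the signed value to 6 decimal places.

j₁+j₂−J=1  J+j₁−j₂=1  J−j₁+j₂=5  j₁+j₂+J+1=8
(j₁±m₁, j₂±m₂, J±M) = (1,1,4,2,4,2)
P² = 48
sum k=0..1:
  [0] +1/24 = 1/24
  [1] −1/12 = -1/12
S = -1/24
C² = P²·S² = 1/12 ; C = -0.288675

−√(1/12) = -0.288675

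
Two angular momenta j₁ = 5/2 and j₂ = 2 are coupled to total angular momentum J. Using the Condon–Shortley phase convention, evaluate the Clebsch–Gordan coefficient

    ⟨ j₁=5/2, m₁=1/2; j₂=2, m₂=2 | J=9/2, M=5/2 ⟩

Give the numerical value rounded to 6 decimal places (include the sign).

+√(5/18) = +0.527046

j₁+j₂−J=0  J+j₁−j₂=5  J−j₁+j₂=4  j₁+j₂+J+1=10
(j₁±m₁, j₂±m₂, J±M) = (3,2,4,0,7,2)
P² = 23040
sum k=0..0:
  [0] +1/288 = 1/288
S = 1/288
C² = P²·S² = 5/18 ; C = +0.527046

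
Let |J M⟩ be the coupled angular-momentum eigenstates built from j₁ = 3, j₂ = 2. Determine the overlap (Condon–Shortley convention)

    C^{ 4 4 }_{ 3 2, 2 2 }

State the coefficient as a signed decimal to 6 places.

−√(2/5) = -0.632456

√[9·1!5!3!/10! · 5!1!4!0!8!0!] = √(207360)
  +(−1)^1/∏(1,0,0,3,5,0)! = -1/720  (running -1/720)
⟨..|..⟩ = √(207360)·(-1/720) = -0.632456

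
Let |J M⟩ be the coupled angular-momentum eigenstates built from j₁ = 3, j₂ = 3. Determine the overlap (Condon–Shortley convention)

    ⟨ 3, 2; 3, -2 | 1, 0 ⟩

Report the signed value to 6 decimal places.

−√(1/7) = -0.377964

√[3·5!1!1!/8! · 5!1!1!5!1!1!] = √(900/7)
  +(−1)^0/∏(0,5,1,1,0,0)! = 1/120  (running 1/120)
  +(−1)^1/∏(1,4,0,0,1,1)! = -1/24  (running -1/30)
⟨..|..⟩ = √(900/7)·(-1/30) = -0.377964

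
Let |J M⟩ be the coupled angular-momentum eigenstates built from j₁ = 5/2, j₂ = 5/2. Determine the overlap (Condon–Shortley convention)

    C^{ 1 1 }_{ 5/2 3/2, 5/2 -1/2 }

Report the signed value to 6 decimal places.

-0.478091  (= −√(8/35))

j₁+j₂−J=4  J+j₁−j₂=1  J−j₁+j₂=1  j₁+j₂+J+1=7
(j₁±m₁, j₂±m₂, J±M) = (4,1,2,3,2,0)
P² = 288/35
sum k=1..1:
  [1] −1/6 = -1/6
S = -1/6
C² = P²·S² = 8/35 ; C = -0.478091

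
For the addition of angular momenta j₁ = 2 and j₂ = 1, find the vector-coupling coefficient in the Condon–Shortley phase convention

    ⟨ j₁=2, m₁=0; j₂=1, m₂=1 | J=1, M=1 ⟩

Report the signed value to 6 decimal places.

triangle: 2!·2!·0!/5! = 4/120
(j±m)!: 2!·2!·2!·0!·2!·0! = 16
prefactor² = (2J+1)·Δ·N² = 8/5
  k=2: +1/(2!·0!·0!·0!·2!·0!) = 1/4
Σ = 1/4  ⇒  CG² = 8/5·1/4² = 1/10
CG = +√(1/10) = +0.316228

+√(1/10) ≈ +0.316228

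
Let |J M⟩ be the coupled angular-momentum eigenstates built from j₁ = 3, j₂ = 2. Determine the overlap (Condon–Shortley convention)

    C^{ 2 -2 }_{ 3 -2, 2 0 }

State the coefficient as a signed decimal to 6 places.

j₁+j₂−J=3  J+j₁−j₂=3  J−j₁+j₂=1  j₁+j₂+J+1=8
(j₁±m₁, j₂±m₂, J±M) = (1,5,2,2,0,4)
P² = 360/7
sum k=2..2:
  [2] +1/12 = 1/12
S = 1/12
C² = P²·S² = 5/14 ; C = +0.597614

+0.597614  (= +√(5/14))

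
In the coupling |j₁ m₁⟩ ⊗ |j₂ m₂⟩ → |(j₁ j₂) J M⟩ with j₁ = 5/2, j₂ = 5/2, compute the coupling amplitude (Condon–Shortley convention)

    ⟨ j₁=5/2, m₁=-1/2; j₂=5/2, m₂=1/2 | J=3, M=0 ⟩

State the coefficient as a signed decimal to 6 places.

-0.298142

triangle: 2!·3!·3!/9! = 72/362880
(j±m)!: 2!·3!·3!·2!·3!·3! = 5184
prefactor² = (2J+1)·Δ·N² = 36/5
  k=0: +1/(0!·2!·3!·3!·0!·0!) = 1/72
  k=1: −1/(1!·1!·2!·2!·1!·1!) = -1/4
  k=2: +1/(2!·0!·1!·1!·2!·2!) = 1/8
Σ = -1/9  ⇒  CG² = 36/5·(-1/9)² = 4/45
CG = −√(4/45) = -0.298142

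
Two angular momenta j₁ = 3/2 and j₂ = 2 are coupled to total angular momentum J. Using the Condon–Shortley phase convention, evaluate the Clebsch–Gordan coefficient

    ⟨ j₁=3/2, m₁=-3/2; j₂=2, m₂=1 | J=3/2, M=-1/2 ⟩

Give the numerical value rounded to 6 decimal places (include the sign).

+√(2/5) ≈ +0.632456

√[4·2!1!2!/6! · 0!3!3!1!1!2!] = √(8/5)
  +(−1)^2/∏(2,0,1,1,0,1)! = 1/2  (running 1/2)
⟨..|..⟩ = √(8/5)·(1/2) = +0.632456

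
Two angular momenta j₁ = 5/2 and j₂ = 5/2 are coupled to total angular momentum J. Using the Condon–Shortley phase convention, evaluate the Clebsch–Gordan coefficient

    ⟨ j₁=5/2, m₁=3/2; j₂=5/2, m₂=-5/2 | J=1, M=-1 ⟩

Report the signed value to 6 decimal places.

+0.377964  (= +√(1/7))

triangle: 4!*1!*1!/7! = 24/5040
(j±m)!: 4!*1!*0!*5!*0!*2! = 5760
prefactor² = (2J+1)*Δ*N² = 576/7
  k=0: +1/(0!*4!*1!*0!*0!*1!) = 1/24
Σ = 1/24  ⇒  CG² = 576/7*1/24² = 1/7
CG = +√(1/7) = +0.377964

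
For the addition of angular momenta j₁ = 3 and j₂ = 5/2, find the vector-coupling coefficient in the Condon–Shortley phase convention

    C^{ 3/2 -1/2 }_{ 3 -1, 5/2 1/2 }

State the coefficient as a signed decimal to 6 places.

−√(1/105) = -0.097590

√[4·4!2!1!/8! · 2!4!3!2!1!2!] = √(192/35)
  +(−1)^2/∏(2,2,2,1,0,0)! = 1/8  (running 1/8)
  +(−1)^3/∏(3,1,1,0,1,1)! = -1/6  (running -1/24)
⟨..|..⟩ = √(192/35)·(-1/24) = -0.097590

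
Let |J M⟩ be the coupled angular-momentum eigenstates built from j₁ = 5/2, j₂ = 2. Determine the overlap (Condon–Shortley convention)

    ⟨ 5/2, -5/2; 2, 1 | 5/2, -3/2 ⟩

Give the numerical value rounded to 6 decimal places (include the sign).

√[6·2!3!2!/8! · 0!5!3!1!1!4!] = √(432/7)
  +(−1)^2/∏(2,0,3,1,0,1)! = 1/12  (running 1/12)
⟨..|..⟩ = √(432/7)·(1/12) = +0.654654

+√(3/7) ≈ +0.654654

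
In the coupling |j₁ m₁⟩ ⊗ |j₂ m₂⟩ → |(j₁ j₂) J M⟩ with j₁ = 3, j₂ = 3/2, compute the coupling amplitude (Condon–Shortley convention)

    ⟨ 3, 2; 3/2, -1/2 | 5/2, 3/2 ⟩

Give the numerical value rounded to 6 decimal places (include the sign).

+0.267261

√[6·2!4!1!/8! · 5!1!1!2!4!1!] = √(288/7)
  +(−1)^0/∏(0,2,1,1,3,0)! = 1/12  (running 1/12)
  +(−1)^1/∏(1,1,0,0,4,1)! = -1/24  (running 1/24)
⟨..|..⟩ = √(288/7)·(1/24) = +0.267261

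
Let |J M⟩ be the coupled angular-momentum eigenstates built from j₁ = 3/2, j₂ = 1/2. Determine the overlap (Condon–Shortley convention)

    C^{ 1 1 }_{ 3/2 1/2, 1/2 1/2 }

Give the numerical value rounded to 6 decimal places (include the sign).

triangle: 1!*2!*0!/4! = 2/24
(j±m)!: 2!*1!*1!*0!*2!*0! = 4
prefactor² = (2J+1)*Δ*N² = 1
  k=1: −1/(1!*0!*0!*0!*2!*0!) = -1/2
Σ = -1/2  ⇒  CG² = 1*(-1/2)² = 1/4
CG = −√(1/4) = -0.500000

-0.500000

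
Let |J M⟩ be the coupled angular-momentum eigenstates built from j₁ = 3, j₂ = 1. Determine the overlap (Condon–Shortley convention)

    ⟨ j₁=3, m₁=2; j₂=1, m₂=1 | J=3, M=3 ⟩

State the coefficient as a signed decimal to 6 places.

√[7·1!5!1!/8! · 5!1!2!0!6!0!] = √(3600)
  +(−1)^1/∏(1,0,0,1,5,0)! = -1/120  (running -1/120)
⟨..|..⟩ = √(3600)·(-1/120) = -0.500000

-0.500000  (= −√(1/4))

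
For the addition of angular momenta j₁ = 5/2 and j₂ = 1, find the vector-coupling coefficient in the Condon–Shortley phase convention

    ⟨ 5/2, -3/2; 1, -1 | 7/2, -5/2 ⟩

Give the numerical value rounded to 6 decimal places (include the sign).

√[8·0!5!2!/8! · 1!4!0!2!1!6!] = √(11520/7)
  +(−1)^0/∏(0,0,4,0,1,2)! = 1/48  (running 1/48)
⟨..|..⟩ = √(11520/7)·(1/48) = +0.845154

+√(5/7) = +0.845154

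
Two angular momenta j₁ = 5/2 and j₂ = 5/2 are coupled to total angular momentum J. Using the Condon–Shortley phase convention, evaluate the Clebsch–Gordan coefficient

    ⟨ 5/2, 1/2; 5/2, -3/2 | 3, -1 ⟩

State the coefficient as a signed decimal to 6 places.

+√(1/30) = +0.182574

triangle: 2!*3!*3!/9! = 72/362880
(j±m)!: 3!*2!*1!*4!*2!*4! = 13824
prefactor² = (2J+1)*Δ*N² = 96/5
  k=0: +1/(0!*2!*2!*1!*1!*2!) = 1/8
  k=1: −1/(1!*1!*1!*0!*2!*3!) = -1/12
Σ = 1/24  ⇒  CG² = 96/5*1/24² = 1/30
CG = +√(1/30) = +0.182574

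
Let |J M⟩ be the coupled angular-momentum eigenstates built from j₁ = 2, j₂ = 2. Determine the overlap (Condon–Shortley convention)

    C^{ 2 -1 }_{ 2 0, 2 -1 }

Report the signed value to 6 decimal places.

√[5·2!2!2!/7! · 2!2!1!3!1!3!] = √(8/7)
  +(−1)^0/∏(0,2,2,1,0,1)! = 1/4  (running 1/4)
  +(−1)^1/∏(1,1,1,0,1,2)! = -1/2  (running -1/4)
⟨..|..⟩ = √(8/7)·(-1/4) = -0.267261

-0.267261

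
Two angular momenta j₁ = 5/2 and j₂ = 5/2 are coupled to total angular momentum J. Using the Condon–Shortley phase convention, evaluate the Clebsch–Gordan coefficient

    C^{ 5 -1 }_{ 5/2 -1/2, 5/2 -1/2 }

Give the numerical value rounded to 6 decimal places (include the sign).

√[11·0!5!5!/11! · 2!3!2!3!4!6!] = √(69120/7)
  +(−1)^0/∏(0,0,3,2,2,3)! = 1/144  (running 1/144)
⟨..|..⟩ = √(69120/7)·(1/144) = +0.690066

+√(10/21) ≈ +0.690066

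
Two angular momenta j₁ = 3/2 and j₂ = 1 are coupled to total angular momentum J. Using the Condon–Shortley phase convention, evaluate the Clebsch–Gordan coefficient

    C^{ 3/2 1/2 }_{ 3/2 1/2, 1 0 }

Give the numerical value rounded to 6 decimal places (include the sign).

√[4·1!2!1!/5! · 2!1!1!1!2!1!] = √(4/15)
  +(−1)^0/∏(0,1,1,1,1,0)! = 1  (running 1)
  +(−1)^1/∏(1,0,0,0,2,1)! = -1/2  (running 1/2)
⟨..|..⟩ = √(4/15)·(1/2) = +0.258199

+0.258199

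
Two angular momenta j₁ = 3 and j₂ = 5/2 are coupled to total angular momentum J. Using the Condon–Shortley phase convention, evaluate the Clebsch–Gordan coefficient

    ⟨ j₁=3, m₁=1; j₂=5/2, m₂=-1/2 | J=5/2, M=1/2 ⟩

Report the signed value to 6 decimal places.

−√(8/35) ≈ -0.478091

j₁+j₂−J=3  J+j₁−j₂=3  J−j₁+j₂=2  j₁+j₂+J+1=9
(j₁±m₁, j₂±m₂, J±M) = (4,2,2,3,3,2)
P² = 288/35
sum k=0..2:
  [0] +1/24 = 1/24
  [1] −1/4 = -1/4
  [2] +1/24 = 1/24
S = -1/6
C² = P²·S² = 8/35 ; C = -0.478091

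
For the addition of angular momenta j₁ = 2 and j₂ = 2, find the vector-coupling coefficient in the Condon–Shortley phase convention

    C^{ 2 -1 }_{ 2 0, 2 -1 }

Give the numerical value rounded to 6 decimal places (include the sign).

√[5·2!2!2!/7! · 2!2!1!3!1!3!] = √(8/7)
  +(−1)^0/∏(0,2,2,1,0,1)! = 1/4  (running 1/4)
  +(−1)^1/∏(1,1,1,0,1,2)! = -1/2  (running -1/4)
⟨..|..⟩ = √(8/7)·(-1/4) = -0.267261

-0.267261  (= −√(1/14))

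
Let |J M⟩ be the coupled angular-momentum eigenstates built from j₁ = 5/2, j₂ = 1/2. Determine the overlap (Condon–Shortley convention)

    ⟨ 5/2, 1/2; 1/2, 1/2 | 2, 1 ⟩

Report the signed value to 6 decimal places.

-0.577350  (= −√(1/3))

triangle: 1!·4!·0!/6! = 24/720
(j±m)!: 3!·2!·1!·0!·3!·1! = 72
prefactor² = (2J+1)·Δ·N² = 12
  k=1: −1/(1!·0!·1!·0!·3!·0!) = -1/6
Σ = -1/6  ⇒  CG² = 12·(-1/6)² = 1/3
CG = −√(1/3) = -0.577350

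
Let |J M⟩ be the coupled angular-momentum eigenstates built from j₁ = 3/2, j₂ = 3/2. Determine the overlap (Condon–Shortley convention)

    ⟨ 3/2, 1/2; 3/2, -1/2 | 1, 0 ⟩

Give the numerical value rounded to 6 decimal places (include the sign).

triangle: 2!·1!·1!/5! = 2/120
(j±m)!: 2!·1!·1!·2!·1!·1! = 4
prefactor² = (2J+1)·Δ·N² = 1/5
  k=0: +1/(0!·2!·1!·1!·0!·0!) = 1/2
  k=1: −1/(1!·1!·0!·0!·1!·1!) = -1
Σ = -1/2  ⇒  CG² = 1/5·(-1/2)² = 1/20
CG = −√(1/20) = -0.223607

-0.223607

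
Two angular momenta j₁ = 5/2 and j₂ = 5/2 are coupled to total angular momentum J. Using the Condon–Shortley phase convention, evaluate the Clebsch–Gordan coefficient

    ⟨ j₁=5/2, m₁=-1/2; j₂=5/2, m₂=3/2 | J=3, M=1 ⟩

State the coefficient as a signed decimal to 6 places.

j₁+j₂−J=2  J+j₁−j₂=3  J−j₁+j₂=3  j₁+j₂+J+1=9
(j₁±m₁, j₂±m₂, J±M) = (2,3,4,1,4,2)
P² = 96/5
sum k=1..2:
  [1] −1/12 = -1/12
  [2] +1/8 = 1/8
S = 1/24
C² = P²·S² = 1/30 ; C = +0.182574

+0.182574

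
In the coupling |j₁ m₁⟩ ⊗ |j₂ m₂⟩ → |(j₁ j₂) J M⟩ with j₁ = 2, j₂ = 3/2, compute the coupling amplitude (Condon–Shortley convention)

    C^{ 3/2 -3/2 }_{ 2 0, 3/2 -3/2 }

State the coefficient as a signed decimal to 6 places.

triangle: 2!*2!*1!/6! = 4/720
(j±m)!: 2!*2!*0!*3!*0!*3! = 144
prefactor² = (2J+1)*Δ*N² = 16/5
  k=0: +1/(0!*2!*2!*0!*0!*1!) = 1/4
Σ = 1/4  ⇒  CG² = 16/5*1/4² = 1/5
CG = +√(1/5) = +0.447214

+√(1/5) ≈ +0.447214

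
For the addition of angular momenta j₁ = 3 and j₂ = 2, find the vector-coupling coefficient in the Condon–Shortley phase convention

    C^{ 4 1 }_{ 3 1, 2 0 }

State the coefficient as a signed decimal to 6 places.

+0.327327  (= +√(3/28))

√[9·1!5!3!/10! · 4!2!2!2!5!3!] = √(1728/7)
  +(−1)^0/∏(0,1,2,2,3,1)! = 1/24  (running 1/24)
  +(−1)^1/∏(1,0,1,1,4,2)! = -1/48  (running 1/48)
⟨..|..⟩ = √(1728/7)·(1/48) = +0.327327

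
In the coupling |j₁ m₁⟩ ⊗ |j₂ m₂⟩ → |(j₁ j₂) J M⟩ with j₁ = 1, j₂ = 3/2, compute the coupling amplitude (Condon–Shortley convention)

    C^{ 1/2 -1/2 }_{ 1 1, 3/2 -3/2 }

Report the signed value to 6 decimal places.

triangle: 2!*0!*1!/4! = 2/24
(j±m)!: 2!*0!*0!*3!*0!*1! = 12
prefactor² = (2J+1)*Δ*N² = 2
  k=0: +1/(0!*2!*0!*0!*0!*1!) = 1/2
Σ = 1/2  ⇒  CG² = 2*1/2² = 1/2
CG = +√(1/2) = +0.707107

+√(1/2) = +0.707107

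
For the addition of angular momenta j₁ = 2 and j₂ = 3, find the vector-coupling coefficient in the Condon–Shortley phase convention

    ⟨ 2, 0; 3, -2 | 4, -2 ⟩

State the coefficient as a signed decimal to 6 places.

+0.585540

triangle: 1!·3!·5!/10! = 720/3628800
(j±m)!: 2!·2!·1!·5!·2!·6! = 691200
prefactor² = (2J+1)·Δ·N² = 8640/7
  k=0: +1/(0!·1!·2!·1!·1!·4!) = 1/48
  k=1: −1/(1!·0!·1!·0!·2!·5!) = -1/240
Σ = 1/60  ⇒  CG² = 8640/7·1/60² = 12/35
CG = +√(12/35) = +0.585540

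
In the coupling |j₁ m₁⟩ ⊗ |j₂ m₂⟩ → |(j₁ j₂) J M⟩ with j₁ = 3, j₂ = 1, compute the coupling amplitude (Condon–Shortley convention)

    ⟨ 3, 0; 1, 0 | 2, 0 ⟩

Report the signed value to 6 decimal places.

√[5·2!4!0!/7! · 3!3!1!1!2!2!] = √(48/7)
  +(−1)^1/∏(1,1,2,0,2,0)! = -1/4  (running -1/4)
⟨..|..⟩ = √(48/7)·(-1/4) = -0.654654

-0.654654  (= −√(3/7))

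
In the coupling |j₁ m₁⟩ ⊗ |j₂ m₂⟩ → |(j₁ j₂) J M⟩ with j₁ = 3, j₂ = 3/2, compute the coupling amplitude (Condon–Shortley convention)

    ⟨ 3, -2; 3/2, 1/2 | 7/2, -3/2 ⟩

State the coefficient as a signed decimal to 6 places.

-0.654654  (= −√(3/7))

j₁+j₂−J=1  J+j₁−j₂=5  J−j₁+j₂=2  j₁+j₂+J+1=9
(j₁±m₁, j₂±m₂, J±M) = (1,5,2,1,2,5)
P² = 6400/21
sum k=0..1:
  [0] +1/240 = 1/240
  [1] −1/24 = -1/24
S = -3/80
C² = P²·S² = 3/7 ; C = -0.654654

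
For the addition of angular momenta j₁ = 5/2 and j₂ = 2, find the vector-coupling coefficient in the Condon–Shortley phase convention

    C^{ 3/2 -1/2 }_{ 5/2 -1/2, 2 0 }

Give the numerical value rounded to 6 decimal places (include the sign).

√[4·3!2!1!/7! · 2!3!2!2!1!2!] = √(32/35)
  +(−1)^1/∏(1,2,2,1,0,0)! = -1/4  (running -1/4)
  +(−1)^2/∏(2,1,1,0,1,1)! = 1/2  (running 1/4)
⟨..|..⟩ = √(32/35)·(1/4) = +0.239046

+0.239046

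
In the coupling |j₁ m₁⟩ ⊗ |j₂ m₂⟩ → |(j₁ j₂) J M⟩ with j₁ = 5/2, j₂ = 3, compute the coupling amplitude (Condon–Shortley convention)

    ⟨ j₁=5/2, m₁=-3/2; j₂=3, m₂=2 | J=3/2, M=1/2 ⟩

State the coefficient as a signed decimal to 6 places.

j₁+j₂−J=4  J+j₁−j₂=1  J−j₁+j₂=2  j₁+j₂+J+1=8
(j₁±m₁, j₂±m₂, J±M) = (1,4,5,1,2,1)
P² = 192/7
sum k=3..4:
  [3] −1/12 = -1/12
  [4] +1/24 = 1/24
S = -1/24
C² = P²·S² = 1/21 ; C = -0.218218

−√(1/21) ≈ -0.218218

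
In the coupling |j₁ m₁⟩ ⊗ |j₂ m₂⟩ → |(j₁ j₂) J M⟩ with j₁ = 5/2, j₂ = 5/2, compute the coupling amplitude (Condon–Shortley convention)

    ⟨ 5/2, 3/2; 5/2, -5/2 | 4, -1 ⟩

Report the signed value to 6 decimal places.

j₁+j₂−J=1  J+j₁−j₂=4  J−j₁+j₂=4  j₁+j₂+J+1=10
(j₁±m₁, j₂±m₂, J±M) = (4,1,0,5,3,5)
P² = 20736/7
sum k=0..0:
  [0] +1/144 = 1/144
S = 1/144
C² = P²·S² = 1/7 ; C = +0.377964

+√(1/7) = +0.377964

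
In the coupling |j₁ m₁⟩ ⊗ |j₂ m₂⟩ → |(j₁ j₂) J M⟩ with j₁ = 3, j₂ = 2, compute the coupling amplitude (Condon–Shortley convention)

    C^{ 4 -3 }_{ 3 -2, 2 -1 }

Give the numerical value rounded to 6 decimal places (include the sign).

-0.223607  (= −√(1/20))

triangle: 1!*5!*3!/10! = 720/3628800
(j±m)!: 1!*5!*1!*3!*1!*7! = 3628800
prefactor² = (2J+1)*Δ*N² = 6480
  k=0: +1/(0!*1!*5!*1!*0!*2!) = 1/240
  k=1: −1/(1!*0!*4!*0!*1!*3!) = -1/144
Σ = -1/360  ⇒  CG² = 6480*(-1/360)² = 1/20
CG = −√(1/20) = -0.223607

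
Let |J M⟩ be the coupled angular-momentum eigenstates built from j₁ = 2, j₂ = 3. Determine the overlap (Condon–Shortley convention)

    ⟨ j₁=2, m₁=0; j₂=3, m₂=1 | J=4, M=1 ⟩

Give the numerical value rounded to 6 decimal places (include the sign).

−√(3/28) = -0.327327

√[9·1!3!5!/10! · 2!2!4!2!5!3!] = √(1728/7)
  +(−1)^0/∏(0,1,2,4,1,1)! = 1/48  (running 1/48)
  +(−1)^1/∏(1,0,1,3,2,2)! = -1/24  (running -1/48)
⟨..|..⟩ = √(1728/7)·(-1/48) = -0.327327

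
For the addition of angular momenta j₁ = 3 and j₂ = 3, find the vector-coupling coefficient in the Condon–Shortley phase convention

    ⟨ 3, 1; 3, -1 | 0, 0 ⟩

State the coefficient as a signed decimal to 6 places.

+0.377964  (= +√(1/7))

triangle: 6!×0!×0!/7! = 720/5040
(j±m)!: 4!×2!×2!×4!×0!×0! = 2304
prefactor² = (2J+1)×Δ×N² = 2304/7
  k=2: +1/(2!×4!×0!×0!×0!×0!) = 1/48
Σ = 1/48  ⇒  CG² = 2304/7×1/48² = 1/7
CG = +√(1/7) = +0.377964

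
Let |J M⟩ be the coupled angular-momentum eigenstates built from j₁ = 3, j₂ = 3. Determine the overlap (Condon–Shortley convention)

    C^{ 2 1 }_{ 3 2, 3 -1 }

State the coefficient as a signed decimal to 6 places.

j₁+j₂−J=4  J+j₁−j₂=2  J−j₁+j₂=2  j₁+j₂+J+1=9
(j₁±m₁, j₂±m₂, J±M) = (5,1,2,4,3,1)
P² = 320/7
sum k=0..1:
  [0] +1/48 = 1/48
  [1] −1/12 = -1/12
S = -1/16
C² = P²·S² = 5/28 ; C = -0.422577

−√(5/28) = -0.422577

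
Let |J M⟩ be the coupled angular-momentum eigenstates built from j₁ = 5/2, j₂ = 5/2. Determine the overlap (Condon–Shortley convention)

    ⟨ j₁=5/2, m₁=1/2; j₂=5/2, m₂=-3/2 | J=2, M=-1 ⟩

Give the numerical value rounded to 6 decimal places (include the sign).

-0.377964  (= −√(1/7))

triangle: 3!·2!·2!/8! = 24/40320
(j±m)!: 3!·2!·1!·4!·1!·3! = 1728
prefactor² = (2J+1)·Δ·N² = 36/7
  k=0: +1/(0!·3!·2!·1!·0!·1!) = 1/12
  k=1: −1/(1!·2!·1!·0!·1!·2!) = -1/4
Σ = -1/6  ⇒  CG² = 36/7·(-1/6)² = 1/7
CG = −√(1/7) = -0.377964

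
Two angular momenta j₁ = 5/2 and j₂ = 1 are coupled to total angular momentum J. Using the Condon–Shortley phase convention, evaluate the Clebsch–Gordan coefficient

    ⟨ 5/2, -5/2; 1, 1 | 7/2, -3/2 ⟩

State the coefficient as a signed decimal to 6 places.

√[8·0!5!2!/8! · 0!5!2!0!2!5!] = √(19200/7)
  +(−1)^0/∏(0,0,5,2,0,0)! = 1/240  (running 1/240)
⟨..|..⟩ = √(19200/7)·(1/240) = +0.218218

+√(1/21) = +0.218218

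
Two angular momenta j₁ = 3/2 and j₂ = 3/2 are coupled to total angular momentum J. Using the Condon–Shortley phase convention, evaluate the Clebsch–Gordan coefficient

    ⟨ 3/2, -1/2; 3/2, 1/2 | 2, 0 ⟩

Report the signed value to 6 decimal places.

-0.500000  (= −√(1/4))

√[5·1!2!2!/6! · 1!2!2!1!2!2!] = √(4/9)
  +(−1)^0/∏(0,1,2,2,0,0)! = 1/4  (running 1/4)
  +(−1)^1/∏(1,0,1,1,1,1)! = -1  (running -3/4)
⟨..|..⟩ = √(4/9)·(-3/4) = -0.500000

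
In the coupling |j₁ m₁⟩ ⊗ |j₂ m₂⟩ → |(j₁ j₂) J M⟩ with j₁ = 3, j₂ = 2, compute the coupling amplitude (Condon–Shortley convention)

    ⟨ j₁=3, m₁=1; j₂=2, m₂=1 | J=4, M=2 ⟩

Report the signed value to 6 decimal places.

j₁+j₂−J=1  J+j₁−j₂=5  J−j₁+j₂=3  j₁+j₂+J+1=10
(j₁±m₁, j₂±m₂, J±M) = (4,2,3,1,6,2)
P² = 5184/7
sum k=0..1:
  [0] +1/72 = 1/72
  [1] −1/48 = -1/48
S = -1/144
C² = P²·S² = 1/28 ; C = -0.188982

-0.188982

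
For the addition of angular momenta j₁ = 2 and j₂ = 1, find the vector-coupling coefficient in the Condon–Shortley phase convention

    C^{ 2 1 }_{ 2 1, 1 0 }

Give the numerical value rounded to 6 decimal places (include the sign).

+0.408248  (= +√(1/6))

j₁+j₂−J=1  J+j₁−j₂=3  J−j₁+j₂=1  j₁+j₂+J+1=6
(j₁±m₁, j₂±m₂, J±M) = (3,1,1,1,3,1)
P² = 3/2
sum k=0..1:
  [0] +1/2 = 1/2
  [1] −1/6 = -1/6
S = 1/3
C² = P²·S² = 1/6 ; C = +0.408248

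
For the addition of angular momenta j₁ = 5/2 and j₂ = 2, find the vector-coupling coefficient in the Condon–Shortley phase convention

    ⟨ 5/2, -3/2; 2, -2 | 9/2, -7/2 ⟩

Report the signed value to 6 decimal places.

√[10·0!5!4!/10! · 1!4!0!4!1!8!] = √(184320)
  +(−1)^0/∏(0,0,4,0,1,4)! = 1/576  (running 1/576)
⟨..|..⟩ = √(184320)·(1/576) = +0.745356

+√(5/9) = +0.745356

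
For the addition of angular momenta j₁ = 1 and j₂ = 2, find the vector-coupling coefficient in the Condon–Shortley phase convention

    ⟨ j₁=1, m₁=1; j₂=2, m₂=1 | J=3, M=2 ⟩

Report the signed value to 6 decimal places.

triangle: 0!·2!·4!/7! = 48/5040
(j±m)!: 2!·0!·3!·1!·5!·1! = 1440
prefactor² = (2J+1)·Δ·N² = 96
  k=0: +1/(0!·0!·0!·3!·2!·1!) = 1/12
Σ = 1/12  ⇒  CG² = 96·1/12² = 2/3
CG = +√(2/3) = +0.816497

+√(2/3) ≈ +0.816497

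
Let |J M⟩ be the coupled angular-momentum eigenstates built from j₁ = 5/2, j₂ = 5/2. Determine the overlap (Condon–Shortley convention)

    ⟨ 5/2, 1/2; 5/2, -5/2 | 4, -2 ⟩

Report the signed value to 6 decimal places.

+0.566947

triangle: 1!·4!·4!/10! = 576/3628800
(j±m)!: 3!·2!·0!·5!·2!·6! = 2073600
prefactor² = (2J+1)·Δ·N² = 20736/7
  k=0: +1/(0!·1!·2!·0!·2!·4!) = 1/96
Σ = 1/96  ⇒  CG² = 20736/7·1/96² = 9/28
CG = +√(9/28) = +0.566947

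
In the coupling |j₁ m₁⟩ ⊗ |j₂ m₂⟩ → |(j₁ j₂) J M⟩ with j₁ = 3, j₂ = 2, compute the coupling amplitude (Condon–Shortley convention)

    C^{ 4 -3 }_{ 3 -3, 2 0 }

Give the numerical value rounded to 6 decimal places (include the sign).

√[9·1!5!3!/10! · 0!6!2!2!1!7!] = √(25920)
  +(−1)^1/∏(1,0,5,1,0,2)! = -1/240  (running -1/240)
⟨..|..⟩ = √(25920)·(-1/240) = -0.670820

−√(9/20) = -0.670820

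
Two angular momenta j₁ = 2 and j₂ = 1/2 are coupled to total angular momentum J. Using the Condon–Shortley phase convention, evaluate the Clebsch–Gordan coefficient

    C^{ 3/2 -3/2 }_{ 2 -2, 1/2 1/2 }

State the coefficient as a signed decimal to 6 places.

j₁+j₂−J=1  J+j₁−j₂=3  J−j₁+j₂=0  j₁+j₂+J+1=5
(j₁±m₁, j₂±m₂, J±M) = (0,4,1,0,0,3)
P² = 144/5
sum k=1..1:
  [1] −1/6 = -1/6
S = -1/6
C² = P²·S² = 4/5 ; C = -0.894427

-0.894427  (= −√(4/5))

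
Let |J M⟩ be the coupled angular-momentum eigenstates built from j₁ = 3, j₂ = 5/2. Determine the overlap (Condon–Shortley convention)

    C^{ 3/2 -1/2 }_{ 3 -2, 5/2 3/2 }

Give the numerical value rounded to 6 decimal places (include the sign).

√[4·4!2!1!/8! · 1!5!4!1!1!2!] = √(192/7)
  +(−1)^3/∏(3,1,2,1,0,0)! = -1/12  (running -1/12)
  +(−1)^4/∏(4,0,1,0,1,1)! = 1/24  (running -1/24)
⟨..|..⟩ = √(192/7)·(-1/24) = -0.218218

-0.218218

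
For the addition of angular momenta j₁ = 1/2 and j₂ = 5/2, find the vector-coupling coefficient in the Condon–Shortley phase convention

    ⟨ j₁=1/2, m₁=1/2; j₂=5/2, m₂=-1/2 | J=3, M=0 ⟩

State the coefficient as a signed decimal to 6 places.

+0.707107  (= +√(1/2))

√[7·0!1!5!/7! · 1!0!2!3!3!3!] = √(72)
  +(−1)^0/∏(0,0,0,2,1,3)! = 1/12  (running 1/12)
⟨..|..⟩ = √(72)·(1/12) = +0.707107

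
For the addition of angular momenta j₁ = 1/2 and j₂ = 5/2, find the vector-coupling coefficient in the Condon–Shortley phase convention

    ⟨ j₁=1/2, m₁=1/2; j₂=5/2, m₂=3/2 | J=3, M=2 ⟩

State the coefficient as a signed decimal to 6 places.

√[7·0!1!5!/7! · 1!0!4!1!5!1!] = √(480)
  +(−1)^0/∏(0,0,0,4,1,1)! = 1/24  (running 1/24)
⟨..|..⟩ = √(480)·(1/24) = +0.912871

+√(5/6) = +0.912871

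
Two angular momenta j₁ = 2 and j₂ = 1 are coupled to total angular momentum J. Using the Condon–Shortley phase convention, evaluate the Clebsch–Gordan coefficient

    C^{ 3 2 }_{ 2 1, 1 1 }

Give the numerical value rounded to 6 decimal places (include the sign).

+0.816497

triangle: 0!×4!×2!/7! = 48/5040
(j±m)!: 3!×1!×2!×0!×5!×1! = 1440
prefactor² = (2J+1)×Δ×N² = 96
  k=0: +1/(0!×0!×1!×2!×3!×0!) = 1/12
Σ = 1/12  ⇒  CG² = 96×1/12² = 2/3
CG = +√(2/3) = +0.816497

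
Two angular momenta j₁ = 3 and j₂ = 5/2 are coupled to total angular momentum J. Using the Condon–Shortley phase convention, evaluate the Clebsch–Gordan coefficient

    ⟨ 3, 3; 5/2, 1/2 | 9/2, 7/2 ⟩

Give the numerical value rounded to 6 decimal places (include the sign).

+√(16/33) = +0.696311

j₁+j₂−J=1  J+j₁−j₂=5  J−j₁+j₂=4  j₁+j₂+J+1=11
(j₁±m₁, j₂±m₂, J±M) = (6,0,3,2,8,1)
P² = 2764800/11
sum k=0..0:
  [0] +1/720 = 1/720
S = 1/720
C² = P²·S² = 16/33 ; C = +0.696311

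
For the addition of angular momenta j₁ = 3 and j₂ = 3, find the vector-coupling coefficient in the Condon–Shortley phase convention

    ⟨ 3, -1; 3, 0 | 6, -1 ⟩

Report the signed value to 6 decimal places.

j₁+j₂−J=0  J+j₁−j₂=6  J−j₁+j₂=6  j₁+j₂+J+1=13
(j₁±m₁, j₂±m₂, J±M) = (2,4,3,3,5,7)
P² = 12441600/11
sum k=0..0:
  [0] +1/1728 = 1/1728
S = 1/1728
C² = P²·S² = 25/66 ; C = +0.615457

+√(25/66) = +0.615457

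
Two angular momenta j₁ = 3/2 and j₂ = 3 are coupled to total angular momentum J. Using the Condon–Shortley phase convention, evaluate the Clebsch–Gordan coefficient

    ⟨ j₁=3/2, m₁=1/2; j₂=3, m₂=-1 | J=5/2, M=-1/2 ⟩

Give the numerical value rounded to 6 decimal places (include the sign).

triangle: 2!×1!×4!/8! = 48/40320
(j±m)!: 2!×1!×2!×4!×2!×3! = 1152
prefactor² = (2J+1)×Δ×N² = 288/35
  k=0: +1/(0!×2!×1!×2!×0!×2!) = 1/8
  k=1: −1/(1!×1!×0!×1!×1!×3!) = -1/6
Σ = -1/24  ⇒  CG² = 288/35×(-1/24)² = 1/70
CG = −√(1/70) = -0.119523

-0.119523  (= −√(1/70))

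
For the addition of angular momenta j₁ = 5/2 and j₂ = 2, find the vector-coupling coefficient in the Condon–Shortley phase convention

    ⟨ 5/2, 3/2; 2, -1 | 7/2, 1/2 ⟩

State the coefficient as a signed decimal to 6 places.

+0.619780

j₁+j₂−J=1  J+j₁−j₂=4  J−j₁+j₂=3  j₁+j₂+J+1=9
(j₁±m₁, j₂±m₂, J±M) = (4,1,1,3,4,3)
P² = 2304/35
sum k=0..1:
  [0] +1/12 = 1/12
  [1] −1/144 = -1/144
S = 11/144
C² = P²·S² = 121/315 ; C = +0.619780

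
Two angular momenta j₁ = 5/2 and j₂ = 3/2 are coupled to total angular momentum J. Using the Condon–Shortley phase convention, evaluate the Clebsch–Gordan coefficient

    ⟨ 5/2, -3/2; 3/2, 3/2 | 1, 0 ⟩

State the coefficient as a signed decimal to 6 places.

-0.447214  (= −√(1/5))

√[3·3!2!0!/6! · 1!4!3!0!1!1!] = √(36/5)
  +(−1)^3/∏(3,0,1,0,1,0)! = -1/6  (running -1/6)
⟨..|..⟩ = √(36/5)·(-1/6) = -0.447214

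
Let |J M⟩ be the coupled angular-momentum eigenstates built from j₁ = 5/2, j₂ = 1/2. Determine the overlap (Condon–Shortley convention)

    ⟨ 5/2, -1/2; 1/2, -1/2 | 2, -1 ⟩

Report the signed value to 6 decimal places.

+√(1/3) = +0.577350

j₁+j₂−J=1  J+j₁−j₂=4  J−j₁+j₂=0  j₁+j₂+J+1=6
(j₁±m₁, j₂±m₂, J±M) = (2,3,0,1,1,3)
P² = 12
sum k=0..0:
  [0] +1/6 = 1/6
S = 1/6
C² = P²·S² = 1/3 ; C = +0.577350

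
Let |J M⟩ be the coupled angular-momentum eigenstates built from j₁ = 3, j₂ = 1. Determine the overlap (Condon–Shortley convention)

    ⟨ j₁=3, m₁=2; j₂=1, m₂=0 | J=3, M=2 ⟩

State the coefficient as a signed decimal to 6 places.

+0.577350

triangle: 1!×5!×1!/8! = 120/40320
(j±m)!: 5!×1!×1!×1!×5!×1! = 14400
prefactor² = (2J+1)×Δ×N² = 300
  k=0: +1/(0!×1!×1!×1!×4!×0!) = 1/24
  k=1: −1/(1!×0!×0!×0!×5!×1!) = -1/120
Σ = 1/30  ⇒  CG² = 300×1/30² = 1/3
CG = +√(1/3) = +0.577350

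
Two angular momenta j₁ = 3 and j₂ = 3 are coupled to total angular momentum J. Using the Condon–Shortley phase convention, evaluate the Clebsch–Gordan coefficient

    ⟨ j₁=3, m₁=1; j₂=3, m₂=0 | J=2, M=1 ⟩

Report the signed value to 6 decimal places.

j₁+j₂−J=4  J+j₁−j₂=2  J−j₁+j₂=2  j₁+j₂+J+1=9
(j₁±m₁, j₂±m₂, J±M) = (4,2,3,3,3,1)
P² = 96/7
sum k=1..2:
  [1] −1/12 = -1/12
  [2] +1/8 = 1/8
S = 1/24
C² = P²·S² = 1/42 ; C = +0.154303

+0.154303  (= +√(1/42))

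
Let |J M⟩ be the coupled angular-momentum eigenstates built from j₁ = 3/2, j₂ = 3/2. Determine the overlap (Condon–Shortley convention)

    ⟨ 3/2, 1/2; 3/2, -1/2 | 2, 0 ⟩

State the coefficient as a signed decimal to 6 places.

triangle: 1!·2!·2!/6! = 4/720
(j±m)!: 2!·1!·1!·2!·2!·2! = 16
prefactor² = (2J+1)·Δ·N² = 4/9
  k=0: +1/(0!·1!·1!·1!·1!·1!) = 1
  k=1: −1/(1!·0!·0!·0!·2!·2!) = -1/4
Σ = 3/4  ⇒  CG² = 4/9·3/4² = 1/4
CG = +√(1/4) = +0.500000

+0.500000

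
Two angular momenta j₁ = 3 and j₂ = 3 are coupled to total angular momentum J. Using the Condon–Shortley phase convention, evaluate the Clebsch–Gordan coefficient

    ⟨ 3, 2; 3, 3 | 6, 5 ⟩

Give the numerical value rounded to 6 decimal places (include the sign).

triangle: 0!*6!*6!/13! = 518400/6227020800
(j±m)!: 5!*1!*6!*0!*11!*1! = 3448811520000
prefactor² = (2J+1)*Δ*N² = 3732480000
  k=0: +1/(0!*0!*1!*6!*5!*0!) = 1/86400
Σ = 1/86400  ⇒  CG² = 3732480000*1/86400² = 1/2
CG = +√(1/2) = +0.707107

+0.707107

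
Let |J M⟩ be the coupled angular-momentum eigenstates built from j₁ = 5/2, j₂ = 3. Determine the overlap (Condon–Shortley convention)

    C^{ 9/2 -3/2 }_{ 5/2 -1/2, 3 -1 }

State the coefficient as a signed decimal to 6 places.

+0.147122  (= +√(5/231))

j₁+j₂−J=1  J+j₁−j₂=4  J−j₁+j₂=5  j₁+j₂+J+1=11
(j₁±m₁, j₂±m₂, J±M) = (2,3,2,4,3,6)
P² = 138240/77
sum k=0..1:
  [0] +1/72 = 1/72
  [1] −1/96 = -1/96
S = 1/288
C² = P²·S² = 5/231 ; C = +0.147122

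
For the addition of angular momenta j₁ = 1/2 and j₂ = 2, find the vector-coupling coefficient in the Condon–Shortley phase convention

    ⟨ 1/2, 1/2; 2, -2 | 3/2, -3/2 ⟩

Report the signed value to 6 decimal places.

j₁+j₂−J=1  J+j₁−j₂=0  J−j₁+j₂=3  j₁+j₂+J+1=5
(j₁±m₁, j₂±m₂, J±M) = (1,0,0,4,0,3)
P² = 144/5
sum k=0..0:
  [0] +1/6 = 1/6
S = 1/6
C² = P²·S² = 4/5 ; C = +0.894427

+0.894427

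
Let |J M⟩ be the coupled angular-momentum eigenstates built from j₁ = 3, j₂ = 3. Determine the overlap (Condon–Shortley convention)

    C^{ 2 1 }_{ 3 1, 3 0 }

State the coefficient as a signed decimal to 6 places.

+0.154303  (= +√(1/42))

j₁+j₂−J=4  J+j₁−j₂=2  J−j₁+j₂=2  j₁+j₂+J+1=9
(j₁±m₁, j₂±m₂, J±M) = (4,2,3,3,3,1)
P² = 96/7
sum k=1..2:
  [1] −1/12 = -1/12
  [2] +1/8 = 1/8
S = 1/24
C² = P²·S² = 1/42 ; C = +0.154303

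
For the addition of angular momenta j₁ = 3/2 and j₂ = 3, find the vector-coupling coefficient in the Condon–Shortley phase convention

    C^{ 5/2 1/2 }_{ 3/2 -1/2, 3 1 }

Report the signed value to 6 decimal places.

−√(1/70) = -0.119523

triangle: 2!×1!×4!/8! = 48/40320
(j±m)!: 1!×2!×4!×2!×3!×2! = 1152
prefactor² = (2J+1)×Δ×N² = 288/35
  k=1: −1/(1!×1!×1!×3!×0!×1!) = -1/6
  k=2: +1/(2!×0!×0!×2!×1!×2!) = 1/8
Σ = -1/24  ⇒  CG² = 288/35×(-1/24)² = 1/70
CG = −√(1/70) = -0.119523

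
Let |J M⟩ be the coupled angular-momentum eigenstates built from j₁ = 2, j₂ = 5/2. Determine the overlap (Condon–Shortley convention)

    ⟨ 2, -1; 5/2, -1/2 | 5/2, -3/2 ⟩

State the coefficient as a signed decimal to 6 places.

triangle: 2!·2!·3!/8! = 24/40320
(j±m)!: 1!·3!·2!·3!·1!·4! = 1728
prefactor² = (2J+1)·Δ·N² = 216/35
  k=1: −1/(1!·1!·2!·1!·0!·2!) = -1/4
  k=2: +1/(2!·0!·1!·0!·1!·3!) = 1/12
Σ = -1/6  ⇒  CG² = 216/35·(-1/6)² = 6/35
CG = −√(6/35) = -0.414039

−√(6/35) ≈ -0.414039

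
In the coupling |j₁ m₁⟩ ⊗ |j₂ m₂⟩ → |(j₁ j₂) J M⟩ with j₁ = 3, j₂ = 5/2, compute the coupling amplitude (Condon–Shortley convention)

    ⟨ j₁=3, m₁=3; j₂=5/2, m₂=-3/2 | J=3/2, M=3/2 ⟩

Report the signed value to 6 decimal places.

triangle: 4!×2!×1!/8! = 48/40320
(j±m)!: 6!×0!×1!×4!×3!×0! = 103680
prefactor² = (2J+1)×Δ×N² = 3456/7
  k=0: +1/(0!×4!×0!×1!×2!×0!) = 1/48
Σ = 1/48  ⇒  CG² = 3456/7×1/48² = 3/14
CG = +√(3/14) = +0.462910

+√(3/14) ≈ +0.462910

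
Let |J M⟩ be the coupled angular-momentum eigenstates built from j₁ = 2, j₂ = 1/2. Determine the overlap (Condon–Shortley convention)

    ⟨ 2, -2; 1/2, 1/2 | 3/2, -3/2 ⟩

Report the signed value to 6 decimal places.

−√(4/5) = -0.894427

√[4·1!3!0!/5! · 0!4!1!0!0!3!] = √(144/5)
  +(−1)^1/∏(1,0,3,0,0,0)! = -1/6  (running -1/6)
⟨..|..⟩ = √(144/5)·(-1/6) = -0.894427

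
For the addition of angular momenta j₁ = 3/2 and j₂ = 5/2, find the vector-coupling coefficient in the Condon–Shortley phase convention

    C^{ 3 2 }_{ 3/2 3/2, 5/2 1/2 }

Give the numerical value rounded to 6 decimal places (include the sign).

triangle: 1!*2!*4!/8! = 48/40320
(j±m)!: 3!*0!*3!*2!*5!*1! = 8640
prefactor² = (2J+1)*Δ*N² = 72
  k=0: +1/(0!*1!*0!*3!*2!*1!) = 1/12
Σ = 1/12  ⇒  CG² = 72*1/12² = 1/2
CG = +√(1/2) = +0.707107

+√(1/2) = +0.707107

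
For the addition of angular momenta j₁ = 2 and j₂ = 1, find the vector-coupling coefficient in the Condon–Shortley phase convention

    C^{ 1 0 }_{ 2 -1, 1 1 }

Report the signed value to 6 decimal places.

+0.547723

√[3·2!2!0!/5! · 1!3!2!0!1!1!] = √(6/5)
  +(−1)^2/∏(2,0,1,0,1,0)! = 1/2  (running 1/2)
⟨..|..⟩ = √(6/5)·(1/2) = +0.547723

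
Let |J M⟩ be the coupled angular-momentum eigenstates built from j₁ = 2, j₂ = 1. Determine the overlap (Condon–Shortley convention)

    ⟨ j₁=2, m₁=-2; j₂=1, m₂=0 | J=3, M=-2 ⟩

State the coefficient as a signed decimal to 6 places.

triangle: 0!·4!·2!/7! = 48/5040
(j±m)!: 0!·4!·1!·1!·1!·5! = 2880
prefactor² = (2J+1)·Δ·N² = 192
  k=0: +1/(0!·0!·4!·1!·0!·1!) = 1/24
Σ = 1/24  ⇒  CG² = 192·1/24² = 1/3
CG = +√(1/3) = +0.577350

+0.577350  (= +√(1/3))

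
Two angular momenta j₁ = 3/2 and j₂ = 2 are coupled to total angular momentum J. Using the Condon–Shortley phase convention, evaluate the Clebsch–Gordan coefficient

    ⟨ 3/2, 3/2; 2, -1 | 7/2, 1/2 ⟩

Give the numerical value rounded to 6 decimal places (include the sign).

+√(4/35) ≈ +0.338062

j₁+j₂−J=0  J+j₁−j₂=3  J−j₁+j₂=4  j₁+j₂+J+1=8
(j₁±m₁, j₂±m₂, J±M) = (3,0,1,3,4,3)
P² = 5184/35
sum k=0..0:
  [0] +1/36 = 1/36
S = 1/36
C² = P²·S² = 4/35 ; C = +0.338062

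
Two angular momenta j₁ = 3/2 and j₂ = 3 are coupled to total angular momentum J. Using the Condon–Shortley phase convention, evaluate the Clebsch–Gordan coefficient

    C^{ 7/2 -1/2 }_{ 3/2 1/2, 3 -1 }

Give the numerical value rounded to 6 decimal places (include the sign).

√[8·1!2!5!/9! · 2!1!2!4!3!4!] = √(512/7)
  +(−1)^0/∏(0,1,1,2,1,3)! = 1/12  (running 1/12)
  +(−1)^1/∏(1,0,0,1,2,4)! = -1/48  (running 1/16)
⟨..|..⟩ = √(512/7)·(1/16) = +0.534522

+0.534522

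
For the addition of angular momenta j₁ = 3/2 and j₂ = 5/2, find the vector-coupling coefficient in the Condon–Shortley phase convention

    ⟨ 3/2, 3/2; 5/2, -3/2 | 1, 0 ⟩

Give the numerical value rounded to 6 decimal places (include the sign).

j₁+j₂−J=3  J+j₁−j₂=0  J−j₁+j₂=2  j₁+j₂+J+1=6
(j₁±m₁, j₂±m₂, J±M) = (3,0,1,4,1,1)
P² = 36/5
sum k=0..0:
  [0] +1/6 = 1/6
S = 1/6
C² = P²·S² = 1/5 ; C = +0.447214

+0.447214  (= +√(1/5))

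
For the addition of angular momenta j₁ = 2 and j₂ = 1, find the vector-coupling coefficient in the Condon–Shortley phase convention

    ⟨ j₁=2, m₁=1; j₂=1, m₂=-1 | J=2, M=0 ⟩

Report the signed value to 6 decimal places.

√[5·1!3!1!/6! · 3!1!0!2!2!2!] = √(2)
  +(−1)^0/∏(0,1,1,0,2,1)! = 1/2  (running 1/2)
⟨..|..⟩ = √(2)·(1/2) = +0.707107

+√(1/2) = +0.707107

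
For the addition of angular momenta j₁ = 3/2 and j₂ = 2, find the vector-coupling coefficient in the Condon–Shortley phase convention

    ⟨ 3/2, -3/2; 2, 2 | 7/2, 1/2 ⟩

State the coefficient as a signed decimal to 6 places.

+0.169031

triangle: 0!·3!·4!/8! = 144/40320
(j±m)!: 0!·3!·4!·0!·4!·3! = 20736
prefactor² = (2J+1)·Δ·N² = 20736/35
  k=0: +1/(0!·0!·3!·4!·0!·0!) = 1/144
Σ = 1/144  ⇒  CG² = 20736/35·1/144² = 1/35
CG = +√(1/35) = +0.169031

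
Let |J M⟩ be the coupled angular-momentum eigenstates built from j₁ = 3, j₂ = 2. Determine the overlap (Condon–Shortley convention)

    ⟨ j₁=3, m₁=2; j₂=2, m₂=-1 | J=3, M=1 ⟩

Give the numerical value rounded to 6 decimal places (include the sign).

√[7·2!4!2!/9! · 5!1!1!3!4!2!] = √(64)
  +(−1)^0/∏(0,2,1,1,3,1)! = 1/12  (running 1/12)
  +(−1)^1/∏(1,1,0,0,4,2)! = -1/48  (running 1/16)
⟨..|..⟩ = √(64)·(1/16) = +0.500000

+0.500000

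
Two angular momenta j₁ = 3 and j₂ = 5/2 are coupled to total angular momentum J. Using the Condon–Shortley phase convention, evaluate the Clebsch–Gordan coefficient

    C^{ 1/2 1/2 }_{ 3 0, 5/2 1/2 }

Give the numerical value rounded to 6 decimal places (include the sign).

triangle: 5!×1!×0!/7! = 120/5040
(j±m)!: 3!×3!×3!×2!×1!×0! = 432
prefactor² = (2J+1)×Δ×N² = 144/7
  k=3: −1/(3!×2!×0!×0!×1!×0!) = -1/12
Σ = -1/12  ⇒  CG² = 144/7×(-1/12)² = 1/7
CG = −√(1/7) = -0.377964

−√(1/7) ≈ -0.377964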